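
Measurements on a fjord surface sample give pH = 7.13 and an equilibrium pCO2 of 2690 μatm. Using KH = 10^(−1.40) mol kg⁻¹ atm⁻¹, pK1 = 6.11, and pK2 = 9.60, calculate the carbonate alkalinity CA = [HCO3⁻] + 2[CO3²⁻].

CA = 1.13 mmol/kg

[CO2*] = KH · pCO2 = 10^(−1.40) × 2690×10^-6 = 1.071×10^-4 mol/kg
α₀ = 1/(1 + K1/[H⁺] + K1K2/[H⁺]²) = 1/(1 + 10^+1.02 + 10^-1.45) = 0.08691
DIC = [CO2*]/α₀ = 1.071×10^-4 / 0.08691 = 1.232 mmol/kg
CA = (α₁ + 2α₂)·DIC = (0.9100 + 2×0.003084) × 1.232 = 1.13 mmol/kg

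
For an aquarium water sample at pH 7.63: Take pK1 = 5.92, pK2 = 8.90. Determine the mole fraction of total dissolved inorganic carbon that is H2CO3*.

α₀ = 0.0182

α₀ = 1 / (1 + K1/[H⁺] + K1K2/[H⁺]²) = 1 / (1 + 10^+1.71 + 10^+0.44)
   = 1 / (1 + 51.286 + 2.7542) = 1/55.040 = 0.01817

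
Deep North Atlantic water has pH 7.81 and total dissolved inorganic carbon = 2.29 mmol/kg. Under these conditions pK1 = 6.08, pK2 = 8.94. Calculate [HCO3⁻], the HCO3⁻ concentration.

[HCO3⁻] = 2.10 mmol/kg

α₁ = 1 / (1 + [H⁺]/K1 + K2/[H⁺]) = 1 / (1 + 10^-1.73 + 10^-1.13)
   = 1 / (1 + 0.018621 + 0.074131) = 1/1.0928 = 0.9151
[HCO3⁻] = α₁ × DIC = 0.9151 × 2.29 = 2.10 mmol/kg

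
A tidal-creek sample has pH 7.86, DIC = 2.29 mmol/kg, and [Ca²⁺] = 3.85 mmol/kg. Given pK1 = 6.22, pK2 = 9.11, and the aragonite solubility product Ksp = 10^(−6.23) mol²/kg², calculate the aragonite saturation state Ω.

Ω = 0.780

α₂ = 1 / (1 + [H⁺]/K2 + [H⁺]²/(K1K2)) = 1 / (1 + 10^+1.25 + 10^-0.39)
   = 1 / (1 + 17.783 + 0.40738) = 1/19.190 = 0.05211
[CO3²⁻] = α₂ × DIC = 0.05211 × 2.29 = 0.1193 mmol/kg
Ksp = 10^(−6.23) = 5.888×10^-7
Ω = [Ca²⁺][CO3²⁻]/Ksp = (3.85×10^-3)(1.193×10^-4) / 5.888×10^-7 = 0.780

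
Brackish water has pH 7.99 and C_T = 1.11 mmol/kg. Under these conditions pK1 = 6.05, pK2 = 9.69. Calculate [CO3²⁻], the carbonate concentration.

α₂ = 1 / (1 + [H⁺]/K2 + [H⁺]²/(K1K2)) = 1 / (1 + 10^+1.70 + 10^-0.24)
   = 1 / (1 + 50.119 + 0.57544) = 1/51.694 = 0.01934
[CO3²⁻] = α₂ × DIC = 0.01934 × 1.11 = 0.0215 mmol/kg

[CO3²⁻] = 0.0215 mmol/kg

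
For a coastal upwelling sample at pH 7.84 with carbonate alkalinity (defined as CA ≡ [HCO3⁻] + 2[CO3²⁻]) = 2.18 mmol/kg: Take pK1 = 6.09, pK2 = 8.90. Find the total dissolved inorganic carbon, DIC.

CA = [HCO3⁻] + 2[CO3²⁻] = (α₁ + 2α₂)·DIC
At pH 7.84: [H⁺]/K1 = 10^-1.75 = 0.017783, K2/[H⁺] = 10^-1.06 = 0.087096
α₁ = 1/(1 + 0.017783 + 0.087096) = 1/1.1049 = 0.9051; α₂ = α₁·K2/[H⁺] = 0.07883
α₁ + 2α₂ = 1.0627
DIC = CA / (α₁ + 2α₂) = 2.18 / 1.0627 = 2.05 mmol/kg

DIC = 2.05 mmol/kg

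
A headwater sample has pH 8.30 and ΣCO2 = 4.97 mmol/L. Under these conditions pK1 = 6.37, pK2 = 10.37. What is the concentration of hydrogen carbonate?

[HCO3⁻] = 4.87 mmol/L

α₁ = 1 / (1 + [H⁺]/K1 + K2/[H⁺]) = 1 / (1 + 10^-1.93 + 10^-2.07)
   = 1 / (1 + 0.011749 + 0.0085114) = 1/1.0203 = 0.9801
[HCO3⁻] = α₁ × DIC = 0.9801 × 4.97 = 4.87 mmol/L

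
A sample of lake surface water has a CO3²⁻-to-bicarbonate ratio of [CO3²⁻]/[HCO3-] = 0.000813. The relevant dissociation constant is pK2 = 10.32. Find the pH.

pH = 7.23

From K2 = [H⁺][CO3²⁻]/[HCO3-]:  pH = pK2 + log₁₀([CO3²⁻]/[HCO3-])
log₁₀(0.000813) = -3.090
pH = 10.32 + (-3.090) = 7.23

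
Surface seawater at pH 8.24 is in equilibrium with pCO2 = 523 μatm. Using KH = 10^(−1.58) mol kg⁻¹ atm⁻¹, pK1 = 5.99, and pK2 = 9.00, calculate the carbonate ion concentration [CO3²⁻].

[CO2*] = KH · pCO2 = 10^(−1.58) × 523×10^-6 = 1.376×10^-5 mol/kg
α₀ = 1/(1 + K1/[H⁺] + K1K2/[H⁺]²) = 1/(1 + 10^+2.25 + 10^+1.49) = 0.004768
DIC = [CO2*]/α₀ = 1.376×10^-5 / 0.004768 = 2.885 mmol/kg
[CO3²⁻] = α₂·DIC; α₂ = 0.1473, so [CO3²⁻] = 0.1473 × 2.885 = 0.425 mmol/kg

[CO3²⁻] = 0.425 mmol/kg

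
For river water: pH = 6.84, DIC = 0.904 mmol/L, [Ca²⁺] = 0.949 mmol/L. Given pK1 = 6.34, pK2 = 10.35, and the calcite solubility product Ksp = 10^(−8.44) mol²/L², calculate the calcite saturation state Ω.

α₂ = 1 / (1 + [H⁺]/K2 + [H⁺]²/(K1K2)) = 1 / (1 + 10^+3.51 + 10^+3.01)
   = 1 / (1 + 3235.9 + 1023.3) = 1/4260.2 = 0.0002347
[CO3²⁻] = α₂ × DIC = 0.0002347 × 0.904 = 0.0002122 mmol/L = 0.2122 μmol/L
Ksp = 10^(−8.44) = 3.631×10^-9
Ω = [Ca²⁺][CO3²⁻]/Ksp = (0.949×10^-3)(2.122×10^-7) / 3.631×10^-9 = 0.0555

Ω = 0.0555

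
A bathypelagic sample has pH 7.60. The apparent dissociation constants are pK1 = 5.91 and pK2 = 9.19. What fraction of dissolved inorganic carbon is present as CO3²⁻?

α₂ = 1 / (1 + [H⁺]/K2 + [H⁺]²/(K1K2)) = 1 / (1 + 10^+1.59 + 10^-0.10)
   = 1 / (1 + 38.905 + 0.79433) = 1/40.699 = 0.02457

α₂ = 0.0246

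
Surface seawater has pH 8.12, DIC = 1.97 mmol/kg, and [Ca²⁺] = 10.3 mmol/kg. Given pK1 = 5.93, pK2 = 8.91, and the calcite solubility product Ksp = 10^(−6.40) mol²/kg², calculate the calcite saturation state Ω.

Ω = 7.07

α₂ = 1 / (1 + [H⁺]/K2 + [H⁺]²/(K1K2)) = 1 / (1 + 10^+0.79 + 10^-1.40)
   = 1 / (1 + 6.1660 + 0.039811) = 1/7.2058 = 0.1388
[CO3²⁻] = α₂ × DIC = 0.1388 × 1.97 = 0.2734 mmol/kg
Ksp = 10^(−6.40) = 3.981×10^-7
Ω = [Ca²⁺][CO3²⁻]/Ksp = (10.3×10^-3)(2.734×10^-4) / 3.981×10^-7 = 7.07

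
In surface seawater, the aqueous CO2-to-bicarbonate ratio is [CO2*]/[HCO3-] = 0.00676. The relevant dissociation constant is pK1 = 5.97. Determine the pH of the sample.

From K1 = [H⁺][HCO3-]/[CO2*]:  pH = pK1 − log₁₀([CO2*]/[HCO3-])
log₁₀(0.00676) = -2.170
pH = 5.97 − (-2.170) = 8.14

pH = 8.14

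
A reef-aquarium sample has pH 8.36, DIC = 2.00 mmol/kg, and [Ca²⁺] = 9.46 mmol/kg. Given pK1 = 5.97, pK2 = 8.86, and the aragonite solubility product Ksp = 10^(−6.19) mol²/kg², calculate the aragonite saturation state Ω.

Ω = 7.02

α₂ = 1 / (1 + [H⁺]/K2 + [H⁺]²/(K1K2)) = 1 / (1 + 10^+0.50 + 10^-1.89)
   = 1 / (1 + 3.1623 + 0.012882) = 1/4.1752 = 0.2395
[CO3²⁻] = α₂ × DIC = 0.2395 × 2.00 = 0.4790 mmol/kg
Ksp = 10^(−6.19) = 6.457×10^-7
Ω = [Ca²⁺][CO3²⁻]/Ksp = (9.46×10^-3)(4.790×10^-4) / 6.457×10^-7 = 7.02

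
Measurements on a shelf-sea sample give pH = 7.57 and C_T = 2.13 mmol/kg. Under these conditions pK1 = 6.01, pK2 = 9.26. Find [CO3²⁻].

α₂ = 1 / (1 + [H⁺]/K2 + [H⁺]²/(K1K2)) = 1 / (1 + 10^+1.69 + 10^+0.13)
   = 1 / (1 + 48.978 + 1.3490) = 1/51.327 = 0.01948
[CO3²⁻] = α₂ × DIC = 0.01948 × 2.13 = 0.0415 mmol/kg

[CO3²⁻] = 0.0415 mmol/kg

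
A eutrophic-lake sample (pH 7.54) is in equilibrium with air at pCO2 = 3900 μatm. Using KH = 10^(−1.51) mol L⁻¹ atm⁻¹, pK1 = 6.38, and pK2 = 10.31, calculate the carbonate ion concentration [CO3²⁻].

[CO3²⁻] = 2.96 μmol/L

[CO2*] = KH · pCO2 = 10^(−1.51) × 3900×10^-6 = 1.205×10^-4 mol/L
α₀ = 1/(1 + K1/[H⁺] + K1K2/[H⁺]²) = 1/(1 + 10^+1.16 + 10^-1.61) = 0.06460
DIC = [CO2*]/α₀ = 1.205×10^-4 / 0.06460 = 1.866 mmol/L
[CO3²⁻] = α₂·DIC; α₂ = 0.001586, so [CO3²⁻] = 0.001586 × 1.866 = 0.00296 mmol/L = 2.96 μmol/L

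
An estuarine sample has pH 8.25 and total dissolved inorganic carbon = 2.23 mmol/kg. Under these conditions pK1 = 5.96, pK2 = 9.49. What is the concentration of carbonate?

α₂ = 1 / (1 + [H⁺]/K2 + [H⁺]²/(K1K2)) = 1 / (1 + 10^+1.24 + 10^-1.05)
   = 1 / (1 + 17.378 + 0.089125) = 1/18.467 = 0.05415
[CO3²⁻] = α₂ × DIC = 0.05415 × 2.23 = 0.121 mmol/kg

[CO3²⁻] = 0.121 mmol/kg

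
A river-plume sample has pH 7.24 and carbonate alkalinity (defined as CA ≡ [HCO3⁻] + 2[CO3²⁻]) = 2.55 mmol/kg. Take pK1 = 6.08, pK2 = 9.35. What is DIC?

CA = [HCO3⁻] + 2[CO3²⁻] = (α₁ + 2α₂)·DIC
At pH 7.24: [H⁺]/K1 = 10^-1.16 = 0.069183, K2/[H⁺] = 10^-2.11 = 0.0077625
α₁ = 1/(1 + 0.069183 + 0.0077625) = 1/1.0769 = 0.9286; α₂ = α₁·K2/[H⁺] = 0.007208
α₁ + 2α₂ = 0.9430
DIC = CA / (α₁ + 2α₂) = 2.55 / 0.9430 = 2.70 mmol/kg

DIC = 2.70 mmol/kg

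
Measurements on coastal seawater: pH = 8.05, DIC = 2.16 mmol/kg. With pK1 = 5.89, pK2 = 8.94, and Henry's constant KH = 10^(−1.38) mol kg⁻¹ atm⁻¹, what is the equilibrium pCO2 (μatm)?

α₀ = 1 / (1 + K1/[H⁺] + K1K2/[H⁺]²) = 1 / (1 + 10^+2.16 + 10^+1.27)
   = 1 / (1 + 144.54 + 18.621) = 1/164.16 = 0.006091
[CO2*] = α₀ × DIC = 0.006091 × 2.16 = 0.01316 mmol/kg = 13.16 μmol/kg
pCO2 = [CO2*]/KH = 1.316×10^-5 / 4.169×10^-2 = 316 μatm

pCO2 = 316 μatm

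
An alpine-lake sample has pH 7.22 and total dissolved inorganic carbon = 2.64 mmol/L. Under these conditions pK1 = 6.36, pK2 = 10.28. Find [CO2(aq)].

[CO2*] = 0.320 mmol/L

α₀ = 1 / (1 + K1/[H⁺] + K1K2/[H⁺]²) = 1 / (1 + 10^+0.86 + 10^-2.20)
   = 1 / (1 + 7.2444 + 0.0063096) = 1/8.2507 = 0.1212
[CO2*] = α₀ × DIC = 0.1212 × 2.64 = 0.320 mmol/L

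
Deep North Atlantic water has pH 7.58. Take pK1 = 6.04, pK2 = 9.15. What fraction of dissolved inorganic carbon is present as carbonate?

α₂ = 1 / (1 + [H⁺]/K2 + [H⁺]²/(K1K2)) = 1 / (1 + 10^+1.57 + 10^+0.03)
   = 1 / (1 + 37.154 + 1.0715) = 1/39.225 = 0.02549

α₂ = 0.0255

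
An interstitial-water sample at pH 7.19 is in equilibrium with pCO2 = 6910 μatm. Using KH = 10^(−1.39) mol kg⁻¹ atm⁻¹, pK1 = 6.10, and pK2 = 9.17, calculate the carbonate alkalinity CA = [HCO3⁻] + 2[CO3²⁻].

[CO2*] = KH · pCO2 = 10^(−1.39) × 6910×10^-6 = 2.815×10^-4 mol/kg
α₀ = 1/(1 + K1/[H⁺] + K1K2/[H⁺]²) = 1/(1 + 10^+1.09 + 10^-0.89) = 0.07445
DIC = [CO2*]/α₀ = 2.815×10^-4 / 0.07445 = 3.781 mmol/kg
CA = (α₁ + 2α₂)·DIC = (0.9160 + 2×0.009591) × 3.781 = 3.54 mmol/kg

CA = 3.54 mmol/kg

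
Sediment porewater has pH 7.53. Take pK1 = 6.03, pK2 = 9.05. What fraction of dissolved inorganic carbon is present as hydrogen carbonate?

α₁ = 1 / (1 + [H⁺]/K1 + K2/[H⁺]) = 1 / (1 + 10^-1.50 + 10^-1.52)
   = 1 / (1 + 0.031623 + 0.030200) = 1/1.0618 = 0.9418

α₁ = 0.942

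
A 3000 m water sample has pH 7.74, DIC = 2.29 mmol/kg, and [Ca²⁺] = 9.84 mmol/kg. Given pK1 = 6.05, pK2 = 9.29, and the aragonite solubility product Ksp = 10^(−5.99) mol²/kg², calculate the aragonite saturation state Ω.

α₂ = 1 / (1 + [H⁺]/K2 + [H⁺]²/(K1K2)) = 1 / (1 + 10^+1.55 + 10^-0.14)
   = 1 / (1 + 35.481 + 0.72444) = 1/37.206 = 0.02688
[CO3²⁻] = α₂ × DIC = 0.02688 × 2.29 = 0.06155 mmol/kg
Ksp = 10^(−5.99) = 1.023×10^-6
Ω = [Ca²⁺][CO3²⁻]/Ksp = (9.84×10^-3)(6.155×10^-5) / 1.023×10^-6 = 0.592

Ω = 0.592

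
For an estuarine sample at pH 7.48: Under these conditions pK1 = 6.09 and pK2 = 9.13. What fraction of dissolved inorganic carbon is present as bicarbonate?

α₁ = 0.941

α₁ = 1 / (1 + [H⁺]/K1 + K2/[H⁺]) = 1 / (1 + 10^-1.39 + 10^-1.65)
   = 1 / (1 + 0.040738 + 0.022387) = 1/1.0631 = 0.9406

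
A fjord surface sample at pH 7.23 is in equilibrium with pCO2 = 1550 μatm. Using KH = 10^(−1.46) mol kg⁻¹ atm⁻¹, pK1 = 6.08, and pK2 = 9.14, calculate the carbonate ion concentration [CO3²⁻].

[CO3²⁻] = 9.34 μmol/kg

[CO2*] = KH · pCO2 = 10^(−1.46) × 1550×10^-6 = 5.374×10^-5 mol/kg
α₀ = 1/(1 + K1/[H⁺] + K1K2/[H⁺]²) = 1/(1 + 10^+1.15 + 10^-0.76) = 0.06536
DIC = [CO2*]/α₀ = 5.374×10^-5 / 0.06536 = 0.8222 mmol/kg
[CO3²⁻] = α₂·DIC; α₂ = 0.01136, so [CO3²⁻] = 0.01136 × 0.8222 = 0.00934 mmol/kg = 9.34 μmol/kg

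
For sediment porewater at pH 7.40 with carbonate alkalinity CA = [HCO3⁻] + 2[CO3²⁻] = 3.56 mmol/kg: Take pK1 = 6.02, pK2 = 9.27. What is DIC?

DIC = 3.66 mmol/kg

CA = [HCO3⁻] + 2[CO3²⁻] = (α₁ + 2α₂)·DIC
At pH 7.40: [H⁺]/K1 = 10^-1.38 = 0.041687, K2/[H⁺] = 10^-1.87 = 0.013490
α₁ = 1/(1 + 0.041687 + 0.013490) = 1/1.0552 = 0.9477; α₂ = α₁·K2/[H⁺] = 0.01278
α₁ + 2α₂ = 0.9733
DIC = CA / (α₁ + 2α₂) = 3.56 / 0.9733 = 3.66 mmol/kg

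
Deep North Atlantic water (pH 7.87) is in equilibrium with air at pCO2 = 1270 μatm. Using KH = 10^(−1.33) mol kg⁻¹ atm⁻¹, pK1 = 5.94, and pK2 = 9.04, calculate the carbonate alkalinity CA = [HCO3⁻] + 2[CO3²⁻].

CA = 5.74 mmol/kg

[CO2*] = KH · pCO2 = 10^(−1.33) × 1270×10^-6 = 5.940×10^-5 mol/kg
α₀ = 1/(1 + K1/[H⁺] + K1K2/[H⁺]²) = 1/(1 + 10^+1.93 + 10^+0.76) = 0.01089
DIC = [CO2*]/α₀ = 5.940×10^-5 / 0.01089 = 5.457 mmol/kg
CA = (α₁ + 2α₂)·DIC = (0.9265 + 2×0.06264) × 5.457 = 5.74 mmol/kg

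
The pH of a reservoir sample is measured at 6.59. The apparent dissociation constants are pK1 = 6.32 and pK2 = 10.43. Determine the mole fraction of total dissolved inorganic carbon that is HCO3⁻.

α₁ = 1 / (1 + [H⁺]/K1 + K2/[H⁺]) = 1 / (1 + 10^-0.27 + 10^-3.84)
   = 1 / (1 + 0.53703 + 0.00014454) = 1/1.5372 = 0.6505

α₁ = 0.651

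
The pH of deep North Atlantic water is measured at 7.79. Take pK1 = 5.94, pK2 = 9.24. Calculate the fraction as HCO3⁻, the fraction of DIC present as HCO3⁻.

α₁ = 1 / (1 + [H⁺]/K1 + K2/[H⁺]) = 1 / (1 + 10^-1.85 + 10^-1.45)
   = 1 / (1 + 0.014125 + 0.035481) = 1/1.0496 = 0.9527

α₁ = 0.953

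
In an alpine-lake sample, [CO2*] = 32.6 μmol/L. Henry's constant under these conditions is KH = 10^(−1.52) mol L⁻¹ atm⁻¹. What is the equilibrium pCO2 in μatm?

KH = 10^(−1.52) = 3.020×10^-2 mol L⁻¹ atm⁻¹
pCO2 = [CO2*]/KH = 32.6×10^-6 / 3.020×10^-2 = 1.08×10^-3 atm = 1080 μatm

pCO2 = 1080 μatm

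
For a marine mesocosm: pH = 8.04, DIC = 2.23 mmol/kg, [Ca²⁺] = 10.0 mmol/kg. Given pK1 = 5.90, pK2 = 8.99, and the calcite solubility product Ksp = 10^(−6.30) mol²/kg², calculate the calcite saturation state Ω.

α₂ = 1 / (1 + [H⁺]/K2 + [H⁺]²/(K1K2)) = 1 / (1 + 10^+0.95 + 10^-1.19)
   = 1 / (1 + 8.9125 + 0.064565) = 1/9.9771 = 0.1002
[CO3²⁻] = α₂ × DIC = 0.1002 × 2.23 = 0.2235 mmol/kg
Ksp = 10^(−6.30) = 5.012×10^-7
Ω = [Ca²⁺][CO3²⁻]/Ksp = (10.0×10^-3)(2.235×10^-4) / 5.012×10^-7 = 4.46

Ω = 4.46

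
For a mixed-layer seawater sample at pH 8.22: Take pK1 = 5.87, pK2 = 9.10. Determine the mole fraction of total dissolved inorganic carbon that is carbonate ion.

α₂ = 1 / (1 + [H⁺]/K2 + [H⁺]²/(K1K2)) = 1 / (1 + 10^+0.88 + 10^-1.47)
   = 1 / (1 + 7.5858 + 0.033884) = 1/8.6197 = 0.1160

α₂ = 0.116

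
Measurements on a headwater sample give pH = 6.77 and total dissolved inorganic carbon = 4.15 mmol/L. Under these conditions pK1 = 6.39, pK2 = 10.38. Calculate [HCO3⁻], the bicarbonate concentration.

α₁ = 1 / (1 + [H⁺]/K1 + K2/[H⁺]) = 1 / (1 + 10^-0.38 + 10^-3.61)
   = 1 / (1 + 0.41687 + 0.00024547) = 1/1.4171 = 0.7057
[HCO3⁻] = α₁ × DIC = 0.7057 × 4.15 = 2.93 mmol/L

[HCO3⁻] = 2.93 mmol/L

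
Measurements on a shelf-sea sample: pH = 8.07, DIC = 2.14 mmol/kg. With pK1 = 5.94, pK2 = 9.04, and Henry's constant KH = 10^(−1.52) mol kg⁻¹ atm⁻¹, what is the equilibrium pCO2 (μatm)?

pCO2 = 471 μatm

α₀ = 1 / (1 + K1/[H⁺] + K1K2/[H⁺]²) = 1 / (1 + 10^+2.13 + 10^+1.16)
   = 1 / (1 + 134.90 + 14.454) = 1/150.35 = 0.006651
[CO2*] = α₀ × DIC = 0.006651 × 2.14 = 0.01423 mmol/kg = 14.23 μmol/kg
pCO2 = [CO2*]/KH = 1.423×10^-5 / 3.020×10^-2 = 471 μatm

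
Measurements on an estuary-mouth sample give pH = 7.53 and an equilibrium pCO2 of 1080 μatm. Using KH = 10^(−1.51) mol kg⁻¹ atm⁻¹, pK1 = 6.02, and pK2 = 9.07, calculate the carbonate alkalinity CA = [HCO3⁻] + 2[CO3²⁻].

[CO2*] = KH · pCO2 = 10^(−1.51) × 1080×10^-6 = 3.338×10^-5 mol/kg
α₀ = 1/(1 + K1/[H⁺] + K1K2/[H⁺]²) = 1/(1 + 10^+1.51 + 10^-0.03) = 0.02916
DIC = [CO2*]/α₀ = 3.338×10^-5 / 0.02916 = 1.145 mmol/kg
CA = (α₁ + 2α₂)·DIC = (0.9436 + 2×0.02721) × 1.145 = 1.14 mmol/kg

CA = 1.14 mmol/kg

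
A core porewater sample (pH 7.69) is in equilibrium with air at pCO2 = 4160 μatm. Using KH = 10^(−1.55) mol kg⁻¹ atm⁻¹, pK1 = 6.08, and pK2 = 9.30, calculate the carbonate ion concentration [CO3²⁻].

[CO2*] = KH · pCO2 = 10^(−1.55) × 4160×10^-6 = 1.172×10^-4 mol/kg
α₀ = 1/(1 + K1/[H⁺] + K1K2/[H⁺]²) = 1/(1 + 10^+1.61 + 10^+0.00) = 0.02340
DIC = [CO2*]/α₀ = 1.172×10^-4 / 0.02340 = 5.011 mmol/kg
[CO3²⁻] = α₂·DIC; α₂ = 0.02340, so [CO3²⁻] = 0.02340 × 5.011 = 0.117 mmol/kg

[CO3²⁻] = 0.117 mmol/kg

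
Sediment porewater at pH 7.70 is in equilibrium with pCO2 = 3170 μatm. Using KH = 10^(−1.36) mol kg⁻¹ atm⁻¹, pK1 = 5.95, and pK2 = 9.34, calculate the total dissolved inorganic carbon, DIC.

[CO2*] = KH · pCO2 = 10^(−1.36) × 3170×10^-6 = 1.384×10^-4 mol/kg
α₀ = 1/(1 + K1/[H⁺] + K1K2/[H⁺]²) = 1/(1 + 10^+1.75 + 10^+0.11) = 0.01709
DIC = [CO2*]/α₀ = 1.384×10^-4 / 0.01709 = 8.10 mmol/kg

DIC = 8.10 mmol/kg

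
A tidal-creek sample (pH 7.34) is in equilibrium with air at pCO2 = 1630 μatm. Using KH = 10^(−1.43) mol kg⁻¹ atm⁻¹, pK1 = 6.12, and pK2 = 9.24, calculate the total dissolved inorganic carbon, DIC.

[CO2*] = KH · pCO2 = 10^(−1.43) × 1630×10^-6 = 6.056×10^-5 mol/kg
α₀ = 1/(1 + K1/[H⁺] + K1K2/[H⁺]²) = 1/(1 + 10^+1.22 + 10^-0.68) = 0.05616
DIC = [CO2*]/α₀ = 6.056×10^-5 / 0.05616 = 1.08 mmol/kg

DIC = 1.08 mmol/kg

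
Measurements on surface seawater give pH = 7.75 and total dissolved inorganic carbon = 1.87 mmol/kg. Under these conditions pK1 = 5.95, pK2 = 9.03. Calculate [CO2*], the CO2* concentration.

[CO2*] = 0.0277 mmol/kg

α₀ = 1 / (1 + K1/[H⁺] + K1K2/[H⁺]²) = 1 / (1 + 10^+1.80 + 10^+0.52)
   = 1 / (1 + 63.096 + 3.3113) = 1/67.407 = 0.01484
[CO2*] = α₀ × DIC = 0.01484 × 1.87 = 0.0277 mmol/kg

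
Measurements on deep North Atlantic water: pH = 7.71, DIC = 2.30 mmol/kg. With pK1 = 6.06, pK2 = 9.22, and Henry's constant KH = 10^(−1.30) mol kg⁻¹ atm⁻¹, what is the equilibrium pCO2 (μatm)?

α₀ = 1 / (1 + K1/[H⁺] + K1K2/[H⁺]²) = 1 / (1 + 10^+1.65 + 10^+0.14)
   = 1 / (1 + 44.668 + 1.3804) = 1/47.049 = 0.02125
[CO2*] = α₀ × DIC = 0.02125 × 2.30 = 0.04889 mmol/kg
pCO2 = [CO2*]/KH = 4.889×10^-5 / 5.012×10^-2 = 975 μatm

pCO2 = 975 μatm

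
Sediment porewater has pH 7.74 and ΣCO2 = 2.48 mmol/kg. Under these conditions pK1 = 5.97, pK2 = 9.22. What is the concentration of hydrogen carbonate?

α₁ = 1 / (1 + [H⁺]/K1 + K2/[H⁺]) = 1 / (1 + 10^-1.77 + 10^-1.48)
   = 1 / (1 + 0.016982 + 0.033113) = 1/1.0501 = 0.9523
[HCO3⁻] = α₁ × DIC = 0.9523 × 2.48 = 2.36 mmol/kg

[HCO3⁻] = 2.36 mmol/kg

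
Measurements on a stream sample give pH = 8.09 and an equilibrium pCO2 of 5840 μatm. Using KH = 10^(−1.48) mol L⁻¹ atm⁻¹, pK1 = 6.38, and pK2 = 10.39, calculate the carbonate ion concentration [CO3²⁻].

[CO2*] = KH · pCO2 = 10^(−1.48) × 5840×10^-6 = 1.934×10^-4 mol/L
α₀ = 1/(1 + K1/[H⁺] + K1K2/[H⁺]²) = 1/(1 + 10^+1.71 + 10^-0.59) = 0.01903
DIC = [CO2*]/α₀ = 1.934×10^-4 / 0.01903 = 10.16 mmol/L
[CO3²⁻] = α₂·DIC; α₂ = 0.004892, so [CO3²⁻] = 0.004892 × 10.16 = 0.0497 mmol/L

[CO3²⁻] = 0.0497 mmol/L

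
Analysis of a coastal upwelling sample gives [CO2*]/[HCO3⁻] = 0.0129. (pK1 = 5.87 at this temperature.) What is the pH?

pH = 7.76

From K1 = [H⁺][HCO3⁻]/[CO2*]:  pH = pK1 − log₁₀([CO2*]/[HCO3⁻])
log₁₀(0.0129) = -1.889
pH = 5.87 − (-1.889) = 7.76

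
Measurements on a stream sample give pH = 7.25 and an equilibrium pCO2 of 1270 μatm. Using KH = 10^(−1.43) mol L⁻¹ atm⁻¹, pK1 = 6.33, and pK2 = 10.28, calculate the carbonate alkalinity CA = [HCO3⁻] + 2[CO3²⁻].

[CO2*] = KH · pCO2 = 10^(−1.43) × 1270×10^-6 = 4.718×10^-5 mol/L
α₀ = 1/(1 + K1/[H⁺] + K1K2/[H⁺]²) = 1/(1 + 10^+0.92 + 10^-2.11) = 0.1072
DIC = [CO2*]/α₀ = 4.718×10^-5 / 0.1072 = 0.4400 mmol/L
CA = (α₁ + 2α₂)·DIC = (0.8919 + 2×0.0008324) × 0.4400 = 0.393 mmol/L

CA = 0.393 mmol/L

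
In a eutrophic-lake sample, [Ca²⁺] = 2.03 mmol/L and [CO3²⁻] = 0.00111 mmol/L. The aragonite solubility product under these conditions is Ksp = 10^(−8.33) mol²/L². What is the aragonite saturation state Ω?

Ksp = 10^(−8.33) = 4.677×10^-9
Ω = [Ca²⁺][CO3²⁻]/Ksp = (2.03×10^-3)(0.00111×10^-3) / 4.677×10^-9 = 0.482

Ω = 0.482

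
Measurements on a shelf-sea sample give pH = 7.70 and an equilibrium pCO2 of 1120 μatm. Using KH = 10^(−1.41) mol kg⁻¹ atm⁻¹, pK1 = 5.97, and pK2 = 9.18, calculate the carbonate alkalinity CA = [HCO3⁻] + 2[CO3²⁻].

[CO2*] = KH · pCO2 = 10^(−1.41) × 1120×10^-6 = 4.357×10^-5 mol/kg
α₀ = 1/(1 + K1/[H⁺] + K1K2/[H⁺]²) = 1/(1 + 10^+1.73 + 10^+0.25) = 0.01770
DIC = [CO2*]/α₀ = 4.357×10^-5 / 0.01770 = 2.461 mmol/kg
CA = (α₁ + 2α₂)·DIC = (0.9508 + 2×0.03148) × 2.461 = 2.49 mmol/kg

CA = 2.49 mmol/kg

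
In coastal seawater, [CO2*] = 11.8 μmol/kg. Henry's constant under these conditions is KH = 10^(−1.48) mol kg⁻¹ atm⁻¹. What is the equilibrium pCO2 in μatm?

KH = 10^(−1.48) = 3.311×10^-2 mol kg⁻¹ atm⁻¹
pCO2 = [CO2*]/KH = 11.8×10^-6 / 3.311×10^-2 = 3.56×10^-4 atm = 356 μatm

pCO2 = 356 μatm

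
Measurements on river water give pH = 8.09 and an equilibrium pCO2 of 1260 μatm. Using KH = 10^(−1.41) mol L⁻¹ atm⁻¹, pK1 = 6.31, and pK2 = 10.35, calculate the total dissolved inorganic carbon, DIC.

DIC = 3.02 mmol/L

[CO2*] = KH · pCO2 = 10^(−1.41) × 1260×10^-6 = 4.902×10^-5 mol/L
α₀ = 1/(1 + K1/[H⁺] + K1K2/[H⁺]²) = 1/(1 + 10^+1.78 + 10^-0.48) = 0.01624
DIC = [CO2*]/α₀ = 4.902×10^-5 / 0.01624 = 3.02 mmol/L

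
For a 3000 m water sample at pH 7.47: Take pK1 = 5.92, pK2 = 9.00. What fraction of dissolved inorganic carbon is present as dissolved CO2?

α₀ = 1 / (1 + K1/[H⁺] + K1K2/[H⁺]²) = 1 / (1 + 10^+1.55 + 10^+0.02)
   = 1 / (1 + 35.481 + 1.0471) = 1/37.528 = 0.02665

α₀ = 0.0266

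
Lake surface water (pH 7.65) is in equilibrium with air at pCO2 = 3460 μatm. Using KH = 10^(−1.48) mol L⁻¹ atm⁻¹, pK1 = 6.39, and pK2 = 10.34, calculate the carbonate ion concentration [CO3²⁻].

[CO3²⁻] = 4.26 μmol/L

[CO2*] = KH · pCO2 = 10^(−1.48) × 3460×10^-6 = 1.146×10^-4 mol/L
α₀ = 1/(1 + K1/[H⁺] + K1K2/[H⁺]²) = 1/(1 + 10^+1.26 + 10^-1.43) = 0.05199
DIC = [CO2*]/α₀ = 1.146×10^-4 / 0.05199 = 2.204 mmol/L
[CO3²⁻] = α₂·DIC; α₂ = 0.001932, so [CO3²⁻] = 0.001932 × 2.204 = 0.00426 mmol/L = 4.26 μmol/L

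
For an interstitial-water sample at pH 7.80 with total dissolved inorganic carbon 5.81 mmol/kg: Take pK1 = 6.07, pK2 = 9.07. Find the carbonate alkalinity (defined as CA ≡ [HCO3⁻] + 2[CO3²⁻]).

CA = 6.00 mmol/kg

CA = [HCO3⁻] + 2[CO3²⁻] = (α₁ + 2α₂)·DIC
At pH 7.80: [H⁺]/K1 = 10^-1.73 = 0.018621, K2/[H⁺] = 10^-1.27 = 0.053703
α₁ = 1/(1 + 0.018621 + 0.053703) = 1/1.0723 = 0.9326; α₂ = α₁·K2/[H⁺] = 0.05008
α₁ + 2α₂ = 1.0327
CA = 1.0327 × 5.81 = 6.00 mmol/kg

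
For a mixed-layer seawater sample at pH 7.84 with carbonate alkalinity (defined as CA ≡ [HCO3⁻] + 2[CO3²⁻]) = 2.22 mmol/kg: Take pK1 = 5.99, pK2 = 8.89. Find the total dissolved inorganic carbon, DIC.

DIC = 2.08 mmol/kg

CA = [HCO3⁻] + 2[CO3²⁻] = (α₁ + 2α₂)·DIC
At pH 7.84: [H⁺]/K1 = 10^-1.85 = 0.014125, K2/[H⁺] = 10^-1.05 = 0.089125
α₁ = 1/(1 + 0.014125 + 0.089125) = 1/1.1033 = 0.9064; α₂ = α₁·K2/[H⁺] = 0.08078
α₁ + 2α₂ = 1.0680
DIC = CA / (α₁ + 2α₂) = 2.22 / 1.0680 = 2.08 mmol/kg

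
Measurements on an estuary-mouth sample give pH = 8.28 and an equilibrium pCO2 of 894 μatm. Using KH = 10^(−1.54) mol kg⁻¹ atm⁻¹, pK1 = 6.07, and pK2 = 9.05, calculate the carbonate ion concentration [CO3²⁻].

[CO3²⁻] = 0.710 mmol/kg

[CO2*] = KH · pCO2 = 10^(−1.54) × 894×10^-6 = 2.578×10^-5 mol/kg
α₀ = 1/(1 + K1/[H⁺] + K1K2/[H⁺]²) = 1/(1 + 10^+2.21 + 10^+1.44) = 0.005243
DIC = [CO2*]/α₀ = 2.578×10^-5 / 0.005243 = 4.917 mmol/kg
[CO3²⁻] = α₂·DIC; α₂ = 0.1444, so [CO3²⁻] = 0.1444 × 4.917 = 0.710 mmol/kg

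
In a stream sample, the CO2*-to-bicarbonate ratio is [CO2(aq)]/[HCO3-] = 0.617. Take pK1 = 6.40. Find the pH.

pH = 6.61

From K1 = [H⁺][HCO3-]/[CO2(aq)]:  pH = pK1 − log₁₀([CO2(aq)]/[HCO3-])
log₁₀(0.617) = -0.210
pH = 6.40 − (-0.210) = 6.61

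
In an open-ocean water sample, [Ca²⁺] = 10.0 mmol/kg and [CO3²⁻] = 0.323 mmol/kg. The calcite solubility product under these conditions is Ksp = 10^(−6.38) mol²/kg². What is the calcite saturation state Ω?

Ksp = 10^(−6.38) = 4.169×10^-7
Ω = [Ca²⁺][CO3²⁻]/Ksp = (10.0×10^-3)(0.323×10^-3) / 4.169×10^-7 = 7.75

Ω = 7.75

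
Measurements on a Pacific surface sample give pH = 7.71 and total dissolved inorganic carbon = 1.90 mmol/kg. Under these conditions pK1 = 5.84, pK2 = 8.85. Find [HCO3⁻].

[HCO3⁻] = 1.75 mmol/kg

α₁ = 1 / (1 + [H⁺]/K1 + K2/[H⁺]) = 1 / (1 + 10^-1.87 + 10^-1.14)
   = 1 / (1 + 0.013490 + 0.072444) = 1/1.0859 = 0.9209
[HCO3⁻] = α₁ × DIC = 0.9209 × 1.90 = 1.75 mmol/kg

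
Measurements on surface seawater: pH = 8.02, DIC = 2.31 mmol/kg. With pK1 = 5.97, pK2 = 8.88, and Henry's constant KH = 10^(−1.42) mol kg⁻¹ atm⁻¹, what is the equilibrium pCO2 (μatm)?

pCO2 = 472 μatm

α₀ = 1 / (1 + K1/[H⁺] + K1K2/[H⁺]²) = 1 / (1 + 10^+2.05 + 10^+1.19)
   = 1 / (1 + 112.20 + 15.488) = 1/128.69 = 0.007771
[CO2*] = α₀ × DIC = 0.007771 × 2.31 = 0.01795 mmol/kg = 17.95 μmol/kg
pCO2 = [CO2*]/KH = 1.795×10^-5 / 3.802×10^-2 = 472 μatm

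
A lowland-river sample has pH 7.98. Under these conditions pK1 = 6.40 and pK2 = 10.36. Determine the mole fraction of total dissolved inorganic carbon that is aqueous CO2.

α₀ = 1 / (1 + K1/[H⁺] + K1K2/[H⁺]²) = 1 / (1 + 10^+1.58 + 10^-0.80)
   = 1 / (1 + 38.019 + 0.15849) = 1/39.177 = 0.02552

α₀ = 0.0255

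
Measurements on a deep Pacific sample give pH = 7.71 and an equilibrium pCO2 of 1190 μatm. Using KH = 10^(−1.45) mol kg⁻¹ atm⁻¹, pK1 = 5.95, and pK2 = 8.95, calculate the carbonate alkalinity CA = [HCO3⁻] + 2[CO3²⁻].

[CO2*] = KH · pCO2 = 10^(−1.45) × 1190×10^-6 = 4.222×10^-5 mol/kg
α₀ = 1/(1 + K1/[H⁺] + K1K2/[H⁺]²) = 1/(1 + 10^+1.76 + 10^+0.52) = 0.01617
DIC = [CO2*]/α₀ = 4.222×10^-5 / 0.01617 = 2.612 mmol/kg
CA = (α₁ + 2α₂)·DIC = (0.9303 + 2×0.05353) × 2.612 = 2.71 mmol/kg

CA = 2.71 mmol/kg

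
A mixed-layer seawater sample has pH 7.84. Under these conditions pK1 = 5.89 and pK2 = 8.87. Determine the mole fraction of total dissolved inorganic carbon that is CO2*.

α₀ = 0.0102

α₀ = 1 / (1 + K1/[H⁺] + K1K2/[H⁺]²) = 1 / (1 + 10^+1.95 + 10^+0.92)
   = 1 / (1 + 89.125 + 8.3176) = 1/98.443 = 0.01016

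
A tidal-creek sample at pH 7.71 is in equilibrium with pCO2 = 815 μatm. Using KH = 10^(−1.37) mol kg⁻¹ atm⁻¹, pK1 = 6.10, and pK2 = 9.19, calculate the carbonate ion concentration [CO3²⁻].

[CO2*] = KH · pCO2 = 10^(−1.37) × 815×10^-6 = 3.477×10^-5 mol/kg
α₀ = 1/(1 + K1/[H⁺] + K1K2/[H⁺]²) = 1/(1 + 10^+1.61 + 10^+0.13) = 0.02321
DIC = [CO2*]/α₀ = 3.477×10^-5 / 0.02321 = 1.498 mmol/kg
[CO3²⁻] = α₂·DIC; α₂ = 0.03131, so [CO3²⁻] = 0.03131 × 1.498 = 0.0469 mmol/kg

[CO3²⁻] = 0.0469 mmol/kg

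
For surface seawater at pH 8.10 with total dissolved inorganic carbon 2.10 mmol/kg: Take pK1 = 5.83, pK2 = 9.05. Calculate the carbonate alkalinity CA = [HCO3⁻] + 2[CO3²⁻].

CA = 2.30 mmol/kg

CA = [HCO3⁻] + 2[CO3²⁻] = (α₁ + 2α₂)·DIC
At pH 8.10: [H⁺]/K1 = 10^-2.27 = 0.0053703, K2/[H⁺] = 10^-0.95 = 0.11220
α₁ = 1/(1 + 0.0053703 + 0.11220) = 1/1.1176 = 0.8948; α₂ = α₁·K2/[H⁺] = 0.1004
α₁ + 2α₂ = 1.0956
CA = 1.0956 × 2.10 = 2.30 mmol/kg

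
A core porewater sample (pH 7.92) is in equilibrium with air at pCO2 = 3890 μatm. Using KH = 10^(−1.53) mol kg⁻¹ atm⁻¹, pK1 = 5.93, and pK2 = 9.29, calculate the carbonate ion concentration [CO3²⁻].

[CO2*] = KH · pCO2 = 10^(−1.53) × 3890×10^-6 = 1.148×10^-4 mol/kg
α₀ = 1/(1 + K1/[H⁺] + K1K2/[H⁺]²) = 1/(1 + 10^+1.99 + 10^+0.62) = 0.009719
DIC = [CO2*]/α₀ = 1.148×10^-4 / 0.009719 = 11.81 mmol/kg
[CO3²⁻] = α₂·DIC; α₂ = 0.04052, so [CO3²⁻] = 0.04052 × 11.81 = 0.479 mmol/kg

[CO3²⁻] = 0.479 mmol/kg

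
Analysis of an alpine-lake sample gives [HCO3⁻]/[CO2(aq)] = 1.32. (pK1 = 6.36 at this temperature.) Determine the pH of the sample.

pH = 6.48

From K1 = [H⁺][HCO3⁻]/[CO2(aq)]:  pH = pK1 + log₁₀([HCO3⁻]/[CO2(aq)])
log₁₀(1.32) = +0.121
pH = 6.36 + (+0.121) = 6.48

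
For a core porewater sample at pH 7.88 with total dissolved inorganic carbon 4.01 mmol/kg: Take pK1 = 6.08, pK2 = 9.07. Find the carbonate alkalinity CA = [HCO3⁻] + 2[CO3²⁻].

CA = 4.19 mmol/kg

CA = [HCO3⁻] + 2[CO3²⁻] = (α₁ + 2α₂)·DIC
At pH 7.88: [H⁺]/K1 = 10^-1.80 = 0.015849, K2/[H⁺] = 10^-1.19 = 0.064565
α₁ = 1/(1 + 0.015849 + 0.064565) = 1/1.0804 = 0.9256; α₂ = α₁·K2/[H⁺] = 0.05976
α₁ + 2α₂ = 1.0451
CA = 1.0451 × 4.01 = 4.19 mmol/kg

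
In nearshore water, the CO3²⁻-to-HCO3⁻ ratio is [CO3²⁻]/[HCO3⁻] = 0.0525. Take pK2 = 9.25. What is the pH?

From K2 = [H⁺][CO3²⁻]/[HCO3⁻]:  pH = pK2 + log₁₀([CO3²⁻]/[HCO3⁻])
log₁₀(0.0525) = -1.280
pH = 9.25 + (-1.280) = 7.97

pH = 7.97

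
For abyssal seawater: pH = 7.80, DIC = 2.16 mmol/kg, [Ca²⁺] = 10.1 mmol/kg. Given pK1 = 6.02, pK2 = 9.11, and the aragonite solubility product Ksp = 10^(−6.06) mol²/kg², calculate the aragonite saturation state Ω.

α₂ = 1 / (1 + [H⁺]/K2 + [H⁺]²/(K1K2)) = 1 / (1 + 10^+1.31 + 10^-0.47)
   = 1 / (1 + 20.417 + 0.33884) = 1/21.756 = 0.04596
[CO3²⁻] = α₂ × DIC = 0.04596 × 2.16 = 0.09928 mmol/kg
Ksp = 10^(−6.06) = 8.710×10^-7
Ω = [Ca²⁺][CO3²⁻]/Ksp = (10.1×10^-3)(9.928×10^-5) / 8.710×10^-7 = 1.15

Ω = 1.15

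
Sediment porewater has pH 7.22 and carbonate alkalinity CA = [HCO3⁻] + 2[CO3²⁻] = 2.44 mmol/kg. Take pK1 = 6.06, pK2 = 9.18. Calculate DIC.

DIC = 2.58 mmol/kg

CA = [HCO3⁻] + 2[CO3²⁻] = (α₁ + 2α₂)·DIC
At pH 7.22: [H⁺]/K1 = 10^-1.16 = 0.069183, K2/[H⁺] = 10^-1.96 = 0.010965
α₁ = 1/(1 + 0.069183 + 0.010965) = 1/1.0801 = 0.9258; α₂ = α₁·K2/[H⁺] = 0.01015
α₁ + 2α₂ = 0.9461
DIC = CA / (α₁ + 2α₂) = 2.44 / 0.9461 = 2.58 mmol/kg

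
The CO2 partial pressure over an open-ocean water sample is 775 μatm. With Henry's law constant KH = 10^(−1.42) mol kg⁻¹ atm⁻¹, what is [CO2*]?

[CO2*] = 29.5 μmol/kg

KH = 10^(−1.42) = 3.802×10^-2 mol kg⁻¹ atm⁻¹
[CO2*] = KH · pCO2 = 3.802×10^-2 × 775×10^-6 atm = 2.95×10^-5 mol/kg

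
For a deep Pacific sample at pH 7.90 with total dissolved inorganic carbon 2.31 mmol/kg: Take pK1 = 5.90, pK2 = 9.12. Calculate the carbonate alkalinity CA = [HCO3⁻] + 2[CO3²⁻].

CA = 2.42 mmol/kg

CA = [HCO3⁻] + 2[CO3²⁻] = (α₁ + 2α₂)·DIC
At pH 7.90: [H⁺]/K1 = 10^-2.00 = 0.010000, K2/[H⁺] = 10^-1.22 = 0.060256
α₁ = 1/(1 + 0.010000 + 0.060256) = 1/1.0703 = 0.9344; α₂ = α₁·K2/[H⁺] = 0.05630
α₁ + 2α₂ = 1.0470
CA = 1.0470 × 2.31 = 2.42 mmol/kg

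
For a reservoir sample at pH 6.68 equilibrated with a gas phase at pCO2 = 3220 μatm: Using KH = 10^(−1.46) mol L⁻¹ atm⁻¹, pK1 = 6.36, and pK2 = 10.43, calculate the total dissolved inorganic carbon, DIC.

DIC = 0.345 mmol/L

[CO2*] = KH · pCO2 = 10^(−1.46) × 3220×10^-6 = 1.116×10^-4 mol/L
α₀ = 1/(1 + K1/[H⁺] + K1K2/[H⁺]²) = 1/(1 + 10^+0.32 + 10^-3.43) = 0.3237
DIC = [CO2*]/α₀ = 1.116×10^-4 / 0.3237 = 0.345 mmol/L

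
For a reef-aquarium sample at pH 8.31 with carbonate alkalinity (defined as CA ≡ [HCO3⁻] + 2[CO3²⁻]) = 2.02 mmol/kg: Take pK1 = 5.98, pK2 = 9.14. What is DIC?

DIC = 1.80 mmol/kg

CA = [HCO3⁻] + 2[CO3²⁻] = (α₁ + 2α₂)·DIC
At pH 8.31: [H⁺]/K1 = 10^-2.33 = 0.0046774, K2/[H⁺] = 10^-0.83 = 0.14791
α₁ = 1/(1 + 0.0046774 + 0.14791) = 1/1.1526 = 0.8676; α₂ = α₁·K2/[H⁺] = 0.1283
α₁ + 2α₂ = 1.1243
DIC = CA / (α₁ + 2α₂) = 2.02 / 1.1243 = 1.80 mmol/kg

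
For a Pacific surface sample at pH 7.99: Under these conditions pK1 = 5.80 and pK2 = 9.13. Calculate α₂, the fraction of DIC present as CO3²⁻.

α₂ = 0.0671

α₂ = 1 / (1 + [H⁺]/K2 + [H⁺]²/(K1K2)) = 1 / (1 + 10^+1.14 + 10^-1.05)
   = 1 / (1 + 13.804 + 0.089125) = 1/14.893 = 0.06715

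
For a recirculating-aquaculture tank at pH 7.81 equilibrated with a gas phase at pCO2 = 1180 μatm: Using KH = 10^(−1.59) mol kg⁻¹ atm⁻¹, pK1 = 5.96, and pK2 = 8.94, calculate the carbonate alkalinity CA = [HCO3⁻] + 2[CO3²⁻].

CA = 2.47 mmol/kg

[CO2*] = KH · pCO2 = 10^(−1.59) × 1180×10^-6 = 3.033×10^-5 mol/kg
α₀ = 1/(1 + K1/[H⁺] + K1K2/[H⁺]²) = 1/(1 + 10^+1.85 + 10^+0.72) = 0.01298
DIC = [CO2*]/α₀ = 3.033×10^-5 / 0.01298 = 2.337 mmol/kg
CA = (α₁ + 2α₂)·DIC = (0.9189 + 2×0.06812) × 2.337 = 2.47 mmol/kg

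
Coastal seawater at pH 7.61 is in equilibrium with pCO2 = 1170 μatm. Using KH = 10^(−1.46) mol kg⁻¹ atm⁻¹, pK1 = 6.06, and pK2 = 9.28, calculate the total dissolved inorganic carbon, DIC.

[CO2*] = KH · pCO2 = 10^(−1.46) × 1170×10^-6 = 4.057×10^-5 mol/kg
α₀ = 1/(1 + K1/[H⁺] + K1K2/[H⁺]²) = 1/(1 + 10^+1.55 + 10^-0.12) = 0.02685
DIC = [CO2*]/α₀ = 4.057×10^-5 / 0.02685 = 1.51 mmol/kg

DIC = 1.51 mmol/kg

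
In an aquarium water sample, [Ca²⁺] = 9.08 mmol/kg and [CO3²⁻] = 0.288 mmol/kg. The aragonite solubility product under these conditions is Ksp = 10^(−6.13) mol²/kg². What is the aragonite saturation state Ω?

Ω = 3.53

Ksp = 10^(−6.13) = 7.413×10^-7
Ω = [Ca²⁺][CO3²⁻]/Ksp = (9.08×10^-3)(0.288×10^-3) / 7.413×10^-7 = 3.53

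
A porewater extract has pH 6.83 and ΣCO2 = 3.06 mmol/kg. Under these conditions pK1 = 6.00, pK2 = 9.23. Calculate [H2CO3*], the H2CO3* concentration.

[CO2*] = 0.393 mmol/kg

α₀ = 1 / (1 + K1/[H⁺] + K1K2/[H⁺]²) = 1 / (1 + 10^+0.83 + 10^-1.57)
   = 1 / (1 + 6.7608 + 0.026915) = 1/7.7877 = 0.1284
[CO2*] = α₀ × DIC = 0.1284 × 3.06 = 0.393 mmol/kg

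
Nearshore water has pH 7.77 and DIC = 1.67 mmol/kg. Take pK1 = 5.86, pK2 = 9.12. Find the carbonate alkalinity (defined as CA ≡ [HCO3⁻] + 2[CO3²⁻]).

CA = 1.72 mmol/kg

CA = [HCO3⁻] + 2[CO3²⁻] = (α₁ + 2α₂)·DIC
At pH 7.77: [H⁺]/K1 = 10^-1.91 = 0.012303, K2/[H⁺] = 10^-1.35 = 0.044668
α₁ = 1/(1 + 0.012303 + 0.044668) = 1/1.0570 = 0.9461; α₂ = α₁·K2/[H⁺] = 0.04226
α₁ + 2α₂ = 1.0306
CA = 1.0306 × 1.67 = 1.72 mmol/kg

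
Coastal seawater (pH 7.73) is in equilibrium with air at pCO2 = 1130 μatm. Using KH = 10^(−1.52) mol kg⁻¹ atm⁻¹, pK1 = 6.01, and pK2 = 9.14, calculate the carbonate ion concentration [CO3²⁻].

[CO3²⁻] = 0.0697 mmol/kg

[CO2*] = KH · pCO2 = 10^(−1.52) × 1130×10^-6 = 3.413×10^-5 mol/kg
α₀ = 1/(1 + K1/[H⁺] + K1K2/[H⁺]²) = 1/(1 + 10^+1.72 + 10^+0.31) = 0.01801
DIC = [CO2*]/α₀ = 3.413×10^-5 / 0.01801 = 1.895 mmol/kg
[CO3²⁻] = α₂·DIC; α₂ = 0.03677, so [CO3²⁻] = 0.03677 × 1.895 = 0.0697 mmol/kg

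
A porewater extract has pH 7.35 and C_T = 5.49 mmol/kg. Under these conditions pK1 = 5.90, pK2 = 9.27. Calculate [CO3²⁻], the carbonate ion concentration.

α₂ = 1 / (1 + [H⁺]/K2 + [H⁺]²/(K1K2)) = 1 / (1 + 10^+1.92 + 10^+0.47)
   = 1 / (1 + 83.176 + 2.9512) = 1/87.128 = 0.01148
[CO3²⁻] = α₂ × DIC = 0.01148 × 5.49 = 0.0630 mmol/kg

[CO3²⁻] = 0.0630 mmol/kg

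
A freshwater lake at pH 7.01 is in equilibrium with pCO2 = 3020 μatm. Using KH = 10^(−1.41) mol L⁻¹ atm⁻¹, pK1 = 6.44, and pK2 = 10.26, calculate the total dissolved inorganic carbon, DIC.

DIC = 0.554 mmol/L

[CO2*] = KH · pCO2 = 10^(−1.41) × 3020×10^-6 = 1.175×10^-4 mol/L
α₀ = 1/(1 + K1/[H⁺] + K1K2/[H⁺]²) = 1/(1 + 10^+0.57 + 10^-2.68) = 0.2120
DIC = [CO2*]/α₀ = 1.175×10^-4 / 0.2120 = 0.554 mmol/L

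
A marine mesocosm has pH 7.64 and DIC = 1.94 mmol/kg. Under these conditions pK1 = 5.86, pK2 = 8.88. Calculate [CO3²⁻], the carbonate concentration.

α₂ = 1 / (1 + [H⁺]/K2 + [H⁺]²/(K1K2)) = 1 / (1 + 10^+1.24 + 10^-0.54)
   = 1 / (1 + 17.378 + 0.28840) = 1/18.666 = 0.05357
[CO3²⁻] = α₂ × DIC = 0.05357 × 1.94 = 0.104 mmol/kg

[CO3²⁻] = 0.104 mmol/kg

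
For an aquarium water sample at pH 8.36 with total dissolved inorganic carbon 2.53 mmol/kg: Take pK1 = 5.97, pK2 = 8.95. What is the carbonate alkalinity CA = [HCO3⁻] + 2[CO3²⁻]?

CA = [HCO3⁻] + 2[CO3²⁻] = (α₁ + 2α₂)·DIC
At pH 8.36: [H⁺]/K1 = 10^-2.39 = 0.0040738, K2/[H⁺] = 10^-0.59 = 0.25704
α₁ = 1/(1 + 0.0040738 + 0.25704) = 1/1.2611 = 0.7930; α₂ = α₁·K2/[H⁺] = 0.2038
α₁ + 2α₂ = 1.2006
CA = 1.2006 × 2.53 = 3.04 mmol/kg

CA = 3.04 mmol/kg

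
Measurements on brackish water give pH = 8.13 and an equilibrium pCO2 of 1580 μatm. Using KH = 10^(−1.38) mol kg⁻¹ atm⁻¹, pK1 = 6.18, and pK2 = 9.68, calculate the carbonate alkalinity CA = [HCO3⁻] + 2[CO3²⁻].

CA = 6.20 mmol/kg

[CO2*] = KH · pCO2 = 10^(−1.38) × 1580×10^-6 = 6.587×10^-5 mol/kg
α₀ = 1/(1 + K1/[H⁺] + K1K2/[H⁺]²) = 1/(1 + 10^+1.95 + 10^+0.40) = 0.01079
DIC = [CO2*]/α₀ = 6.587×10^-5 / 0.01079 = 6.102 mmol/kg
CA = (α₁ + 2α₂)·DIC = (0.9621 + 2×0.02712) × 6.102 = 6.20 mmol/kg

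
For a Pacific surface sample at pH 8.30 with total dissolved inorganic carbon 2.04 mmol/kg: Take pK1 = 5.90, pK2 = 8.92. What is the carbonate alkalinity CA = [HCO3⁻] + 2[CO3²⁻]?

CA = 2.43 mmol/kg

CA = [HCO3⁻] + 2[CO3²⁻] = (α₁ + 2α₂)·DIC
At pH 8.30: [H⁺]/K1 = 10^-2.40 = 0.0039811, K2/[H⁺] = 10^-0.62 = 0.23988
α₁ = 1/(1 + 0.0039811 + 0.23988) = 1/1.2439 = 0.8039; α₂ = α₁·K2/[H⁺] = 0.1929
α₁ + 2α₂ = 1.1897
CA = 1.1897 × 2.04 = 2.43 mmol/kg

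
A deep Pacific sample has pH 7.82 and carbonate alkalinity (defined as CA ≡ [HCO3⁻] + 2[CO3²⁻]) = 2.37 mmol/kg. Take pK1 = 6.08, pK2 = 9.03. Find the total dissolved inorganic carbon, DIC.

CA = [HCO3⁻] + 2[CO3²⁻] = (α₁ + 2α₂)·DIC
At pH 7.82: [H⁺]/K1 = 10^-1.74 = 0.018197, K2/[H⁺] = 10^-1.21 = 0.061660
α₁ = 1/(1 + 0.018197 + 0.061660) = 1/1.0799 = 0.9260; α₂ = α₁·K2/[H⁺] = 0.05710
α₁ + 2α₂ = 1.0402
DIC = CA / (α₁ + 2α₂) = 2.37 / 1.0402 = 2.28 mmol/kg

DIC = 2.28 mmol/kg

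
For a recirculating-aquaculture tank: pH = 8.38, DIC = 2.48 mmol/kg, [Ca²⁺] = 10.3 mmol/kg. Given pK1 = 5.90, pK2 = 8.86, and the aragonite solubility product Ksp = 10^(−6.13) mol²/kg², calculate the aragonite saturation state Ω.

Ω = 8.55

α₂ = 1 / (1 + [H⁺]/K2 + [H⁺]²/(K1K2)) = 1 / (1 + 10^+0.48 + 10^-2.00)
   = 1 / (1 + 3.0200 + 0.010000) = 1/4.0300 = 0.2481
[CO3²⁻] = α₂ × DIC = 0.2481 × 2.48 = 0.6154 mmol/kg
Ksp = 10^(−6.13) = 7.413×10^-7
Ω = [Ca²⁺][CO3²⁻]/Ksp = (10.3×10^-3)(6.154×10^-4) / 7.413×10^-7 = 8.55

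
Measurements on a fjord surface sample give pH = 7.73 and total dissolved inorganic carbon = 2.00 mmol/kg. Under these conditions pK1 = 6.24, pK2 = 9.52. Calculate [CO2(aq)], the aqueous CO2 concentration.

[CO2*] = 0.0617 mmol/kg

α₀ = 1 / (1 + K1/[H⁺] + K1K2/[H⁺]²) = 1 / (1 + 10^+1.49 + 10^-0.30)
   = 1 / (1 + 30.903 + 0.50119) = 1/32.404 = 0.03086
[CO2*] = α₀ × DIC = 0.03086 × 2.00 = 0.0617 mmol/kg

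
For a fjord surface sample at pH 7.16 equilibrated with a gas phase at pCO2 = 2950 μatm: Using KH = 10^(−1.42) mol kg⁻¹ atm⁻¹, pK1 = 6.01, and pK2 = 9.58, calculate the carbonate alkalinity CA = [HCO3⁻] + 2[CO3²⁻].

[CO2*] = KH · pCO2 = 10^(−1.42) × 2950×10^-6 = 1.122×10^-4 mol/kg
α₀ = 1/(1 + K1/[H⁺] + K1K2/[H⁺]²) = 1/(1 + 10^+1.15 + 10^-1.27) = 0.06588
DIC = [CO2*]/α₀ = 1.122×10^-4 / 0.06588 = 1.702 mmol/kg
CA = (α₁ + 2α₂)·DIC = (0.9306 + 2×0.003538) × 1.702 = 1.60 mmol/kg

CA = 1.60 mmol/kg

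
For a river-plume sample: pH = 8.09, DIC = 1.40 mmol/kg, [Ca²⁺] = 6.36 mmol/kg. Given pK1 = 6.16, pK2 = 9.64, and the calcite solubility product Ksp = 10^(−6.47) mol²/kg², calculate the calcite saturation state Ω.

Ω = 0.712

α₂ = 1 / (1 + [H⁺]/K2 + [H⁺]²/(K1K2)) = 1 / (1 + 10^+1.55 + 10^-0.38)
   = 1 / (1 + 35.481 + 0.41687) = 1/36.898 = 0.02710
[CO3²⁻] = α₂ × DIC = 0.02710 × 1.40 = 0.03794 mmol/kg
Ksp = 10^(−6.47) = 3.388×10^-7
Ω = [Ca²⁺][CO3²⁻]/Ksp = (6.36×10^-3)(3.794×10^-5) / 3.388×10^-7 = 0.712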